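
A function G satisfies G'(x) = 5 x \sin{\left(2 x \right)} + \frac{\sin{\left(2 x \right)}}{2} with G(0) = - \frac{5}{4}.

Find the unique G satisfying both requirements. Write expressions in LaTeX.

Integrate term by term and add the pieces.
A general antiderivative is - \frac{5 x \cos{\left(2 x \right)}}{2} + \frac{5 \sin{\left(2 x \right)}}{4} - \frac{\cos{\left(2 x \right)}}{4} + C.
The condition gives C = - \frac{5}{4} - (- \frac{1}{4}) = -1.
So G(x) = - \frac{10 x \cos{\left(2 x \right)} - 5 \sin{\left(2 x \right)} + \cos{\left(2 x \right)} + 4}{4}.
Check: d/dx[- \frac{10 x \cos{\left(2 x \right)} - 5 \sin{\left(2 x \right)} + \cos{\left(2 x \right)} + 4}{4}] = 5 x \sin{\left(2 x \right)} + \frac{\sin{\left(2 x \right)}}{2} = G'(x).

G(x) = - \frac{10 x \cos{\left(2 x \right)} - 5 \sin{\left(2 x \right)} + \cos{\left(2 x \right)} + 4}{4}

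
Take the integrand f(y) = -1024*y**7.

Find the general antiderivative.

F(y) = -128*y**8 + C

An antiderivative F(y) passes only if d/dy[F] lands on f(y) exactly.
Check: d/dy[-128*y**8] = -1024*y**7 = f(y).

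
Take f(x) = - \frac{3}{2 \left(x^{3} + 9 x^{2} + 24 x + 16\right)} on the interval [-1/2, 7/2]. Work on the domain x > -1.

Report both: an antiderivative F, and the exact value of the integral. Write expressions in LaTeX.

Factor the denominator (2 \left(x + 1\right) \left(x + 4\right)^{2}) and decompose: f = \frac{1}{6 \left(x + 4\right)} + \frac{1}{2 \left(x + 4\right)^{2}} - \frac{1}{6 \left(x + 1\right)}; each piece integrates to a log, atan, or power term.
F(x) = - \frac{x \log{\left(x + 1 \right)} - x \log{\left(x + 4 \right)} + 4 \log{\left(x + 1 \right)} - 4 \log{\left(x + 4 \right)} + 3}{6 \left(x + 4\right)} is an antiderivative of f.
Check: d/dx[- \frac{x \log{\left(x + 1 \right)} - x \log{\left(x + 4 \right)} + 4 \log{\left(x + 1 \right)} - 4 \log{\left(x + 4 \right)} + 3}{6 \left(x + 4\right)}] = - \frac{3}{2 x^{3} + 18 x^{2} + 48 x + 32}, which equals f(x).
F(7/2) = - \frac{\log{\left(\frac{9}{2} \right)}}{6} - \frac{1}{15} + \frac{\log{\left(\frac{15}{2} \right)}}{6}; F(-1/2) = - \frac{1}{7} + \frac{\log{\left(2 \right)}}{6} + \frac{\log{\left(\frac{7}{2} \right)}}{6}.
Integral = F(7/2) - F(-1/2) = - \frac{\log{\left(\frac{9}{2} \right)}}{6} - \frac{\log{\left(\frac{7}{2} \right)}}{6} - \frac{\log{\left(2 \right)}}{6} + \frac{8}{105} + \frac{\log{\left(\frac{15}{2} \right)}}{6}.

Antiderivative: F(x) = - \frac{x \log{\left(x + 1 \right)} - x \log{\left(x + 4 \right)} + 4 \log{\left(x + 1 \right)} - 4 \log{\left(x + 4 \right)} + 3}{6 \left(x + 4\right)}; value = - \frac{\log{\left(\frac{9}{2} \right)}}{6} - \frac{\log{\left(\frac{7}{2} \right)}}{6} - \frac{\log{\left(2 \right)}}{6} + \frac{8}{105} + \frac{\log{\left(\frac{15}{2} \right)}}{6}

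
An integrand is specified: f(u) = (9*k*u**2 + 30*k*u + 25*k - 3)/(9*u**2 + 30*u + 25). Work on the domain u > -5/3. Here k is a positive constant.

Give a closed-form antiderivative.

An antiderivative is F(u) = (3*k*u**2 + 5*k*u + 1)/(3*u + 5).

A first test for any F(u): its u-derivative must equal f(u) identically.
Check: d/du[(3*k*u**2 + 5*k*u + 1)/(3*u + 5)] = (9*k*u**2 + 30*k*u + 25*k - 3)/(9*u**2 + 30*u + 25) = f(u).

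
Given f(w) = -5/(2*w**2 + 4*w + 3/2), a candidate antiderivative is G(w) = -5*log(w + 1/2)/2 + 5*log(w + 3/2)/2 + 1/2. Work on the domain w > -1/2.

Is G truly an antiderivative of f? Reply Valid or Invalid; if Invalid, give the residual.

d/dw[G] = -10/(4*w**2 + 8*w + 3)
This equals f(w) exactly, so the claim holds.

Valid - differentiating G returns exactly f.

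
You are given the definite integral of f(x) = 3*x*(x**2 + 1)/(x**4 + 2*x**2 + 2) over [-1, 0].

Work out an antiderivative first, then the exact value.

Antiderivative: F(x) = 3*log(x**4/2 + x**2 + 1)/4; value = -3*log(5/2)/4

f matches the chain-rule pattern g'(h)*h' with inner function h(x) = x**4/2 + x**2 + 1; substituting u = h(x) collapses the integral.
F(x) = 3*log(x**4/2 + x**2 + 1)/4 is an antiderivative of f.
Check: d/dx[3*log(x**4/2 + x**2 + 1)/4] = (3*x**3 + 3*x)/(x**4 + 2*x**2 + 2), which equals f(x).
F(0) = 0; F(-1) = 3*log(5/2)/4.
Integral = F(0) - F(-1) = -3*log(5/2)/4.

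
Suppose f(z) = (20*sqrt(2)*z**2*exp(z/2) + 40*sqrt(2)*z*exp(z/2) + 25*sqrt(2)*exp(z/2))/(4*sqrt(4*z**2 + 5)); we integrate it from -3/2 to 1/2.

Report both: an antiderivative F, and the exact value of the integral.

Antiderivative: F(z) = 5*sqrt(2)*sqrt(4*z**2 + 5)*exp(z/2)/2; value = -5*sqrt(7)*exp(-3/4) + 5*sqrt(3)*exp(1/4)

f has the shape u'v + uv' for u = 5*sqrt(2*z**2 + 5/2) and v = exp(z/2) — it is the derivative of the product u*v.
F(z) = 5*sqrt(2)*sqrt(4*z**2 + 5)*exp(z/2)/2 is an antiderivative of f.
Check: d/dz[5*sqrt(2)*sqrt(4*z**2 + 5)*exp(z/2)/2] = (20*sqrt(2)*z**2*exp(z/2) + 40*sqrt(2)*z*exp(z/2) + 25*sqrt(2)*exp(z/2))/(4*sqrt(4*z**2 + 5)) = f(z).
F(1/2) = 5*sqrt(3)*exp(1/4); F(-3/2) = 5*sqrt(7)*exp(-3/4).
Integral = F(1/2) - F(-3/2) = -5*sqrt(7)*exp(-3/4) + 5*sqrt(3)*exp(1/4).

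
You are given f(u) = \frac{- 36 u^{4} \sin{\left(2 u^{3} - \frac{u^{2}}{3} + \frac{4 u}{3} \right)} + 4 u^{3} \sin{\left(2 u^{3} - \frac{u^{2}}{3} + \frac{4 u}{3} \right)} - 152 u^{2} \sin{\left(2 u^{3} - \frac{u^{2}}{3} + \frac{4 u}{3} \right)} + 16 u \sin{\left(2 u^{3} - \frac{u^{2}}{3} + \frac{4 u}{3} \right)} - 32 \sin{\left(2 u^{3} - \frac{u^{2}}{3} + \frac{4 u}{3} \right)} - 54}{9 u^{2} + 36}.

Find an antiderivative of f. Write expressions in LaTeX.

Since d/du undoes antidifferentiation here, F'(u) = f(u) is required of F(u).
Check: d/du[- \frac{- 2 \cos{\left(2 u^{3} - \frac{u^{2}}{3} + \frac{4 u}{3} \right)} + 9 \operatorname{atan}{\left(\frac{u}{2} \right)}}{3}] = \frac{- 36 u^{4} \sin{\left(2 u^{3} - \frac{u^{2}}{3} + \frac{4 u}{3} \right)} + 4 u^{3} \sin{\left(2 u^{3} - \frac{u^{2}}{3} + \frac{4 u}{3} \right)} - 152 u^{2} \sin{\left(2 u^{3} - \frac{u^{2}}{3} + \frac{4 u}{3} \right)} + 16 u \sin{\left(2 u^{3} - \frac{u^{2}}{3} + \frac{4 u}{3} \right)} - 32 \sin{\left(2 u^{3} - \frac{u^{2}}{3} + \frac{4 u}{3} \right)} - 54}{9 u^{2} + 36} = f(u).

An antiderivative is F(u) = - \frac{- 2 \cos{\left(2 u^{3} - \frac{u^{2}}{3} + \frac{4 u}{3} \right)} + 9 \operatorname{atan}{\left(\frac{u}{2} \right)}}{3}.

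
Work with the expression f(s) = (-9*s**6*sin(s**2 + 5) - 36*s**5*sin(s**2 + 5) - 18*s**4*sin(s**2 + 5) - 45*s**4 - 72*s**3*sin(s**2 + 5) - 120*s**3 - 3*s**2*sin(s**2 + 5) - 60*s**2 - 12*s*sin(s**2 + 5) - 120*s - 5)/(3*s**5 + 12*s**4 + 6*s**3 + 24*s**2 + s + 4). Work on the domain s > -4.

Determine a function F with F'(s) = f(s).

An antiderivative is F(s) = (-10*log(s + 4) - 5*log(s**4 + 2*s**2 + 1/3) + 3*cos(s**2 + 5))/2.

Check any antiderivative F(s) by computing F'(s) and comparing it with f(s).
Check: d/ds[(-10*log(s + 4) - 5*log(s**4 + 2*s**2 + 1/3) + 3*cos(s**2 + 5))/2] = (-9*s**6*sin(s**2 + 5) - 36*s**5*sin(s**2 + 5) - 18*s**4*sin(s**2 + 5) - 45*s**4 - 72*s**3*sin(s**2 + 5) - 120*s**3 - 3*s**2*sin(s**2 + 5) - 60*s**2 - 12*s*sin(s**2 + 5) - 120*s - 5)/(3*s**5 + 12*s**4 + 6*s**3 + 24*s**2 + s + 4) = f(s).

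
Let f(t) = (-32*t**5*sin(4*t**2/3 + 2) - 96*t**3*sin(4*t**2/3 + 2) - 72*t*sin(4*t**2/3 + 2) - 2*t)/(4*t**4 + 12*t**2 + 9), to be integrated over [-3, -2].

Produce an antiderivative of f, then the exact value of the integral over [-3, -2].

Differentiate the proposed F(t) back; it has to land on f(t) exactly.
F(t) = (12*t**2*cos(4*t**2/3 + 2) + 18*cos(4*t**2/3 + 2) + 1)/(4*t**2 + 6) is an antiderivative of f.
Check: d/dt[(12*t**2*cos(4*t**2/3 + 2) + 18*cos(4*t**2/3 + 2) + 1)/(4*t**2 + 6)] = (-32*t**5*sin(4*t**2/3 + 2) - 96*t**3*sin(4*t**2/3 + 2) - 72*t*sin(4*t**2/3 + 2) - 2*t)/(4*t**4 + 12*t**2 + 9) = f(t).
F(-2) = 1/22 + 3*cos(22/3); F(-3) = 1/42 + 3*cos(14).
Integral = F(-2) - F(-3) = -3*cos(14) + 5/231 + 3*cos(22/3).

Antiderivative: F(t) = (12*t**2*cos(4*t**2/3 + 2) + 18*cos(4*t**2/3 + 2) + 1)/(4*t**2 + 6); value = -3*cos(14) + 5/231 + 3*cos(22/3)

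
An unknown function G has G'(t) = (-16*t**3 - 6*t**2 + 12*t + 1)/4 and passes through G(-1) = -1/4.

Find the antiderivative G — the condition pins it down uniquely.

The proposed G(t) is checked by its d/dt: the result must match the given G'(t).
A general antiderivative is -t**4 - t**3/2 + 3*t**2/2 + t/4 + C.
The condition gives C = -1/4 - (3/4) = -1.
So G(t) = -t**4 - t**3/2 + 3*t**2/2 + t/4 - 1.
Check: d/dt[-t**4 - t**3/2 + 3*t**2/2 + t/4 - 1] = -4*t**3 - 3*t**2/2 + 3*t + 1/4, which equals G'(t).

G(t) = -t**4 - t**3/2 + 3*t**2/2 + t/4 - 1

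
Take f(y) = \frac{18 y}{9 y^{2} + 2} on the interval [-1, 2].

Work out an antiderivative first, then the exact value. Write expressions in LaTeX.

The substitution u = \frac{3 y^{2}}{2} + \frac{1}{3} works: f is exactly (dF/du)*(du/dy) for that inner function.
F(y) = \log{\left(\frac{3 y^{2}}{2} + \frac{1}{3} \right)} is an antiderivative of f.
Check: d/dy[\log{\left(\frac{3 y^{2}}{2} + \frac{1}{3} \right)}] = \frac{18 y}{9 y^{2} + 2} = f(y).
F(2) = \log{\left(\frac{19}{3} \right)}; F(-1) = \log{\left(\frac{11}{6} \right)}.
Integral = F(2) - F(-1) = - \log{\left(\frac{11}{6} \right)} + \log{\left(\frac{19}{3} \right)}.

Antiderivative: F(y) = \log{\left(\frac{3 y^{2}}{2} + \frac{1}{3} \right)}; value = - \log{\left(\frac{11}{6} \right)} + \log{\left(\frac{19}{3} \right)}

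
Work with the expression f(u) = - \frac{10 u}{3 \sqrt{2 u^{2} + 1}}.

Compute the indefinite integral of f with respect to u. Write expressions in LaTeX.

F(u) = - \frac{5 \sqrt{2 u^{2} + 1}}{3} + C

f matches the chain-rule pattern g'(h)*h' with inner function h(u) = 2 u^{2} + 1; substituting w = h(u) collapses the integral.
Check: d/du[- \frac{5 \sqrt{2 u^{2} + 1}}{3}] = - \frac{10 u}{3 \sqrt{2 u^{2} + 1}} = f(u).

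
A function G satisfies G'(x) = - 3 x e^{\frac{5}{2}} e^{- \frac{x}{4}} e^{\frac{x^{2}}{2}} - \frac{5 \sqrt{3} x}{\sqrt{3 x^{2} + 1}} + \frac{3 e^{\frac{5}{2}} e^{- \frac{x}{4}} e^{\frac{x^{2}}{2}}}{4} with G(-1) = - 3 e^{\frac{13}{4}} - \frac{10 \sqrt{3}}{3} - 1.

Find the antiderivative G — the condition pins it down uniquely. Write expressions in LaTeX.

The integrand splits into summands that can be handled one at a time.
A general antiderivative is - \frac{5 \sqrt{4 x^{2} + \frac{4}{3}}}{2} - 3 e^{\frac{x^{2}}{2} - \frac{x}{4} + \frac{5}{2}} + C.
The condition gives C = - 3 e^{\frac{13}{4}} - \frac{10 \sqrt{3}}{3} - 1 - (- 3 e^{\frac{13}{4}} - \frac{10 \sqrt{3}}{3}) = -1.
So G(x) = \frac{\sqrt{3} \left(- 5 \sqrt{3 x^{2} + 1} - \sqrt{3} - 3 \sqrt{3} e^{\frac{5}{2}} e^{- \frac{x}{4}} e^{\frac{x^{2}}{2}}\right)}{3}.
Check: d/dx[\frac{\sqrt{3} \left(- 5 \sqrt{3 x^{2} + 1} - \sqrt{3} - 3 \sqrt{3} e^{\frac{5}{2}} e^{- \frac{x}{4}} e^{\frac{x^{2}}{2}}\right)}{3}] = \frac{\left(- 12 x \sqrt{3 x^{2} + 1} e^{\frac{5}{2}} e^{\frac{x^{2}}{2}} - 20 \sqrt{3} x e^{\frac{x}{4}} + 3 \sqrt{3 x^{2} + 1} e^{\frac{5}{2}} e^{\frac{x^{2}}{2}}\right) e^{- \frac{x}{4}}}{4 \sqrt{3 x^{2} + 1}}, which equals G'(x).

G(x) = \frac{\sqrt{3} \left(- 5 \sqrt{3 x^{2} + 1} - \sqrt{3} - 3 \sqrt{3} e^{\frac{5}{2}} e^{- \frac{x}{4}} e^{\frac{x^{2}}{2}}\right)}{3}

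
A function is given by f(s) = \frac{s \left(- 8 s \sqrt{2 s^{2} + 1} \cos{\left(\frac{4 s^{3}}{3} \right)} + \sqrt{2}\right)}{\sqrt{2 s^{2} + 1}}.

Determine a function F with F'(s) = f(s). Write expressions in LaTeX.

Recover f(s) by differentiating a candidate F(s); any mismatch rules it out.
Check: d/ds[\sqrt{s^{2} + \frac{1}{2}} - 2 \sin{\left(\frac{4 s^{3}}{3} \right)}] = \frac{- 8 s^{2} \sqrt{2 s^{2} + 1} \cos{\left(\frac{4 s^{3}}{3} \right)} + \sqrt{2} s}{\sqrt{2 s^{2} + 1}}, which equals f(s).

An antiderivative is F(s) = \sqrt{s^{2} + \frac{1}{2}} - 2 \sin{\left(\frac{4 s^{3}}{3} \right)}.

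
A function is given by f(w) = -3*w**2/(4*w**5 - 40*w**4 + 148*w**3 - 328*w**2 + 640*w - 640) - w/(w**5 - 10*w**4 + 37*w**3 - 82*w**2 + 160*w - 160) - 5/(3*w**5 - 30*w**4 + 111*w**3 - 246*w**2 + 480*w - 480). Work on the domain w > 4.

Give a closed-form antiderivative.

The denominator factors as 12*(w - 4)**2*(w - 2)*(w**2 + 5); partial fractions split f into directly integrable pieces: -(99*w + 130)/(5292*(w**2 + 5)) - 5/(27*(w - 2)) + 1079/(5292*(w - 4)) - 53/(126*(w - 4)**2).
Check: d/dw[-(-2158*w*log(w - 4) + 1960*w*log(w - 2) + 99*w*log(w**2 + 5) + 52*sqrt(5)*w*atan(sqrt(5)*w/5) + 8632*log(w - 4) - 7840*log(w - 2) - 396*log(w**2 + 5) - 208*sqrt(5)*atan(sqrt(5)*w/5) - 4452)/(10584*(w - 4))] = (-9*w**2 - 12*w - 20)/(12*w**5 - 120*w**4 + 444*w**3 - 984*w**2 + 1920*w - 1920), which equals f(w).

An antiderivative is F(w) = -(-2158*w*log(w - 4) + 1960*w*log(w - 2) + 99*w*log(w**2 + 5) + 52*sqrt(5)*w*atan(sqrt(5)*w/5) + 8632*log(w - 4) - 7840*log(w - 2) - 396*log(w**2 + 5) - 208*sqrt(5)*atan(sqrt(5)*w/5) - 4452)/(10584*(w - 4)).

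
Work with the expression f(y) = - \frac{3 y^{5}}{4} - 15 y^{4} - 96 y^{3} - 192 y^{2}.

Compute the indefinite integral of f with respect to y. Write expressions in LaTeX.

f matches the chain-rule pattern g'(h)*h' with inner function h(y) = - \frac{y^{2}}{2} - 4 y; substituting u = h(y) collapses the integral.
Check: d/dy[- \frac{y^{3} \left(y + 8\right)^{3}}{8}] = - \frac{3 y^{5}}{4} - 15 y^{4} - 96 y^{3} - 192 y^{2} = f(y).

F(y) = - \frac{y^{3} \left(y + 8\right)^{3}}{8} + C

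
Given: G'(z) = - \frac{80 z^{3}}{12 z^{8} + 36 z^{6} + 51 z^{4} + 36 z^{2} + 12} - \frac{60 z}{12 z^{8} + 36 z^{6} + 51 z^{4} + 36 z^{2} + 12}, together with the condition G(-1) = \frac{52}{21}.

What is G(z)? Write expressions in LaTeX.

The substitution u = z^{4} + \frac{3 z^{2}}{2} + 1 works: G'(z) is exactly (dG/du)*(du/dz) for that inner function.
A general antiderivative is \frac{5}{3 \left(z^{4} + \frac{3 z^{2}}{2} + 1\right)} + C.
The condition gives C = \frac{52}{21} - (\frac{10}{21}) = 2.
So G(z) = \frac{12 z^{4} + 18 z^{2} + 22}{6 z^{4} + 9 z^{2} + 6}.
Check: d/dz[\frac{12 z^{4} + 18 z^{2} + 22}{6 z^{4} + 9 z^{2} + 6}] = \frac{- 80 z^{3} - 60 z}{12 z^{8} + 36 z^{6} + 51 z^{4} + 36 z^{2} + 12}, which equals G'(z).

G(z) = \frac{12 z^{4} + 18 z^{2} + 22}{6 z^{4} + 9 z^{2} + 6}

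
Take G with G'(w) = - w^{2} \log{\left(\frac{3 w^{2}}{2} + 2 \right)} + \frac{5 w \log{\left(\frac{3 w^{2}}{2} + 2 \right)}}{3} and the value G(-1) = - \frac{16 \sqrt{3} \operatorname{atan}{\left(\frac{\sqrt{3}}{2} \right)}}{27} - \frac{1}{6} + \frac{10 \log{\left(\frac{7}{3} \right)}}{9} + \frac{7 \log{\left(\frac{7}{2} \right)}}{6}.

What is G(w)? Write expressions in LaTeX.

Integrate term by term and add the pieces.
A general antiderivative is \frac{2 w^{3}}{9} - \frac{5 w^{2}}{6} - \frac{8 w}{9} + \left(- \frac{w^{3}}{3} + \frac{5 w^{2}}{6}\right) \log{\left(\frac{3 w^{2}}{2} + 2 \right)} + \frac{10 \log{\left(w^{2} + \frac{4}{3} \right)}}{9} + \frac{16 \sqrt{3} \operatorname{atan}{\left(\frac{\sqrt{3} w}{2} \right)}}{27} + C.
The condition gives C = - \frac{16 \sqrt{3} \operatorname{atan}{\left(\frac{\sqrt{3}}{2} \right)}}{27} - \frac{1}{6} + \frac{10 \log{\left(\frac{7}{3} \right)}}{9} + \frac{7 \log{\left(\frac{7}{2} \right)}}{6} - (- \frac{16 \sqrt{3} \operatorname{atan}{\left(\frac{\sqrt{3}}{2} \right)}}{27} - \frac{1}{6} + \frac{10 \log{\left(\frac{7}{3} \right)}}{9} + \frac{7 \log{\left(\frac{7}{2} \right)}}{6}) = 0.
So G(w) = \frac{2 w^{3}}{9} - \frac{5 w^{2}}{6} - \frac{8 w}{9} + \left(- \frac{w^{3}}{3} + \frac{5 w^{2}}{6}\right) \log{\left(\frac{3 w^{2}}{2} + 2 \right)} + \frac{10 \log{\left(w^{2} + \frac{4}{3} \right)}}{9} + \frac{16 \sqrt{3} \operatorname{atan}{\left(\frac{\sqrt{3} w}{2} \right)}}{27}.
Check: d/dw[\frac{2 w^{3}}{9} - \frac{5 w^{2}}{6} - \frac{8 w}{9} + \left(- \frac{w^{3}}{3} + \frac{5 w^{2}}{6}\right) \log{\left(\frac{3 w^{2}}{2} + 2 \right)} + \frac{10 \log{\left(w^{2} + \frac{4}{3} \right)}}{9} + \frac{16 \sqrt{3} \operatorname{atan}{\left(\frac{\sqrt{3} w}{2} \right)}}{27}] = - w^{2} \log{\left(\frac{3 w^{2}}{2} + 2 \right)} + \frac{5 w \log{\left(\frac{3 w^{2}}{2} + 2 \right)}}{3} = G'(w).

G(w) = \frac{2 w^{3}}{9} - \frac{5 w^{2}}{6} - \frac{8 w}{9} + \left(- \frac{w^{3}}{3} + \frac{5 w^{2}}{6}\right) \log{\left(\frac{3 w^{2}}{2} + 2 \right)} + \frac{10 \log{\left(w^{2} + \frac{4}{3} \right)}}{9} + \frac{16 \sqrt{3} \operatorname{atan}{\left(\frac{\sqrt{3} w}{2} \right)}}{27}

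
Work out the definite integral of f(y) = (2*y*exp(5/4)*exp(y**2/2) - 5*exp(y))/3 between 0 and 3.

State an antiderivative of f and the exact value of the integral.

Differentiate the proposed F(y) back; it has to land on f(y) exactly.
F(y) = -5*exp(y)/3 + 2*exp(y**2/2 + 5/4)/3 is an antiderivative of f.
Check: d/dy[-5*exp(y)/3 + 2*exp(y**2/2 + 5/4)/3] = 2*y*exp(5/4)*exp(y**2/2)/3 - 5*exp(y)/3, which equals f(y).
F(3) = -5*exp(3)/3 + 2*exp(23/4)/3; F(0) = -5/3 + 2*exp(5/4)/3.
Integral = F(3) - F(0) = -5*exp(3)/3 - 2*exp(5/4)/3 + 5/3 + 2*exp(23/4)/3.

Antiderivative: F(y) = -5*exp(y)/3 + 2*exp(y**2/2 + 5/4)/3; value = -5*exp(3)/3 - 2*exp(5/4)/3 + 5/3 + 2*exp(23/4)/3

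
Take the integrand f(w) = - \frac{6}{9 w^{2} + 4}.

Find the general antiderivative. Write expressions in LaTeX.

Recover f(w) by differentiating a candidate F(w); any mismatch rules it out.
Check: d/dw[- \operatorname{atan}{\left(\frac{3 w}{2} \right)}] = - \frac{6}{9 w^{2} + 4} = f(w).

F(w) = - \operatorname{atan}{\left(\frac{3 w}{2} \right)} + C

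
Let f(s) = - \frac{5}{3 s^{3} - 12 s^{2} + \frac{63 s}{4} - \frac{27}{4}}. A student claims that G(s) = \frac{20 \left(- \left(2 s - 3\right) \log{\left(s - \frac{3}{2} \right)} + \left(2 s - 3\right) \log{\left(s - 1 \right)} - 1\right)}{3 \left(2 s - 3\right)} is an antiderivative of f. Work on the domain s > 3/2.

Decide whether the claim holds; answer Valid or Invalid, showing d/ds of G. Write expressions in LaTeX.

d/ds[G] = \frac{20}{12 s^{3} - 48 s^{2} + 63 s - 27}
d/ds[G] - f(s) = \frac{40}{12 s^{3} - 48 s^{2} + 63 s - 27} != 0.

Invalid: d/ds[G] - f = \frac{40}{12 s^{3} - 48 s^{2} + 63 s - 27}, which is not 0.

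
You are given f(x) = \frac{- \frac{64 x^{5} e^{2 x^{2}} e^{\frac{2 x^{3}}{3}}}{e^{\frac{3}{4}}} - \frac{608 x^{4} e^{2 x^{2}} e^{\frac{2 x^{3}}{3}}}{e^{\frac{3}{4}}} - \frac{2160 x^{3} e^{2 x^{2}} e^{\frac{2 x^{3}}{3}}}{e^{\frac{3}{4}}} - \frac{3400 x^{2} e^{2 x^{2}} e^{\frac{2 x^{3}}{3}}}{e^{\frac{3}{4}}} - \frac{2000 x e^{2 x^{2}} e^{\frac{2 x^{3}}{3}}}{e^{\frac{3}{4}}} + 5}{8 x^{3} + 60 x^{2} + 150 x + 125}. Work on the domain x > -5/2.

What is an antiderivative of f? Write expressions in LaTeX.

Check any antiderivative F(x) by computing F'(x) and comparing it with f(x).
Check: d/dx[- \frac{4 e^{2 x^{2}} e^{\frac{2 x^{3}}{3}}}{e^{\frac{3}{4}}} - \frac{5}{16 x^{2} + 80 x + 100}] = \frac{- 64 x^{5} e^{2 x^{2}} e^{\frac{2 x^{3}}{3}} - 608 x^{4} e^{2 x^{2}} e^{\frac{2 x^{3}}{3}} - 2160 x^{3} e^{2 x^{2}} e^{\frac{2 x^{3}}{3}} - 3400 x^{2} e^{2 x^{2}} e^{\frac{2 x^{3}}{3}} - 2000 x e^{2 x^{2}} e^{\frac{2 x^{3}}{3}} + 5 e^{\frac{3}{4}}}{8 x^{3} e^{\frac{3}{4}} + 60 x^{2} e^{\frac{3}{4}} + 150 x e^{\frac{3}{4}} + 125 e^{\frac{3}{4}}}, which equals f(x).

An antiderivative is F(x) = - \frac{4 e^{2 x^{2}} e^{\frac{2 x^{3}}{3}}}{e^{\frac{3}{4}}} - \frac{5}{16 x^{2} + 80 x + 100}.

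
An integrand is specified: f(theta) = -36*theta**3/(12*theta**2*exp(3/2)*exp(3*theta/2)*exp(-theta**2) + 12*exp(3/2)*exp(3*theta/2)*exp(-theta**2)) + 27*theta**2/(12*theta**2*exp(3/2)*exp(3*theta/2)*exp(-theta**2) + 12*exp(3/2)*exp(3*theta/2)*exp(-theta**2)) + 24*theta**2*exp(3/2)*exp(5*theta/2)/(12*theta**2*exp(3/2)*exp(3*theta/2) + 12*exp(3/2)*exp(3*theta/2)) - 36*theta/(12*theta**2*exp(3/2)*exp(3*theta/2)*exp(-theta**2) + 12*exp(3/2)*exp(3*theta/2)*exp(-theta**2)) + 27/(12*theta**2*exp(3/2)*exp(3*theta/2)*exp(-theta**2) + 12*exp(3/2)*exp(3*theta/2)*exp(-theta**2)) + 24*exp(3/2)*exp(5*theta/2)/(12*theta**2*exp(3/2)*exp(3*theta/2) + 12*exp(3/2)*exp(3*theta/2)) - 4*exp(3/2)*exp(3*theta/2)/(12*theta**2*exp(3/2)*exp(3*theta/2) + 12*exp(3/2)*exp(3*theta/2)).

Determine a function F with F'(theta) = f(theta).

An antiderivative is F(theta) = 2*exp(theta) - atan(theta)/3 - 3*exp(-3/2)*exp(-3*theta/2)*exp(theta**2)/2.

The integrand splits into summands that can be handled one at a time.
Check: d/dtheta[2*exp(theta) - atan(theta)/3 - 3*exp(-3/2)*exp(-3*theta/2)*exp(theta**2)/2] = (-36*theta**3*exp(theta**2) + 24*theta**2*exp(3/2)*exp(5*theta/2) + 27*theta**2*exp(theta**2) - 36*theta*exp(theta**2) + 24*exp(3/2)*exp(5*theta/2) - 4*exp(3/2)*exp(3*theta/2) + 27*exp(theta**2))/(12*theta**2*exp(3/2)*exp(3*theta/2) + 12*exp(3/2)*exp(3*theta/2)), which equals f(theta).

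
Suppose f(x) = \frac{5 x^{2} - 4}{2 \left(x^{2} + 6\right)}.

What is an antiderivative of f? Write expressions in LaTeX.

A first test for any F(x): its x-derivative must equal f(x) identically.
Check: d/dx[\frac{15 x - 17 \sqrt{6} \operatorname{atan}{\left(\frac{\sqrt{6} x}{6} \right)}}{6}] = \frac{5 x^{2} - 4}{2 x^{2} + 12}, which equals f(x).

An antiderivative is F(x) = \frac{15 x - 17 \sqrt{6} \operatorname{atan}{\left(\frac{\sqrt{6} x}{6} \right)}}{6}.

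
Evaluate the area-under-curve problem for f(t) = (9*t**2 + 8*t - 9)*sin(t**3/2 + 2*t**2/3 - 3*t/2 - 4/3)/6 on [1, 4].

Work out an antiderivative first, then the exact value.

The substitution u = t**3/2 + 2*t**2/3 - 3*t/2 - 4/3 works: f is exactly (dF/du)*(du/dt) for that inner function.
F(t) = -cos(t**3/2 + 2*t**2/3 - 3*t/2 - 4/3) is an antiderivative of f.
Check: d/dt[-cos(t**3/2 + 2*t**2/3 - 3*t/2 - 4/3)] = 3*t**2*sin(t**3/2 + 2*t**2/3 - 3*t/2 - 4/3)/2 + 4*t*sin(t**3/2 + 2*t**2/3 - 3*t/2 - 4/3)/3 - 3*sin(t**3/2 + 2*t**2/3 - 3*t/2 - 4/3)/2, which equals f(t).
F(4) = -cos(106/3); F(1) = -cos(5/3).
Integral = F(4) - F(1) = cos(5/3) - cos(106/3).

Antiderivative: F(t) = -cos(t**3/2 + 2*t**2/3 - 3*t/2 - 4/3); value = cos(5/3) - cos(106/3)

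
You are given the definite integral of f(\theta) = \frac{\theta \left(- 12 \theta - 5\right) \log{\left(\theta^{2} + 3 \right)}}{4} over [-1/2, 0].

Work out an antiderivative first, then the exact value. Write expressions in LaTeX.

Differentiate the proposed F(\theta) back; it has to land on f(\theta) exactly.
F(\theta) = - \theta^{3} \log{\left(\theta^{2} + 3 \right)} + \frac{2 \theta^{3}}{3} - \frac{5 \theta^{2} \log{\left(\theta^{2} + 3 \right)}}{8} + \frac{5 \theta^{2}}{8} - 6 \theta - \frac{15 \log{\left(\theta^{2} + 3 \right)}}{8} + 6 \sqrt{3} \operatorname{atan}{\left(\frac{\sqrt{3} \theta}{3} \right)} is an antiderivative of f.
Check: d/d\theta[- \theta^{3} \log{\left(\theta^{2} + 3 \right)} + \frac{2 \theta^{3}}{3} - \frac{5 \theta^{2} \log{\left(\theta^{2} + 3 \right)}}{8} + \frac{5 \theta^{2}}{8} - 6 \theta - \frac{15 \log{\left(\theta^{2} + 3 \right)}}{8} + 6 \sqrt{3} \operatorname{atan}{\left(\frac{\sqrt{3} \theta}{3} \right)}] = - 3 \theta^{2} \log{\left(\theta^{2} + 3 \right)} - \frac{5 \theta \log{\left(\theta^{2} + 3 \right)}}{4}, which equals f(\theta).
F(0) = - \frac{15 \log{\left(3 \right)}}{8}; F(-1/2) = - 6 \sqrt{3} \operatorname{atan}{\left(\frac{\sqrt{3}}{6} \right)} - \frac{61 \log{\left(\frac{13}{4} \right)}}{32} + \frac{295}{96}.
Integral = F(0) - F(-1/2) = - \frac{295}{96} - \frac{15 \log{\left(3 \right)}}{8} + \frac{61 \log{\left(\frac{13}{4} \right)}}{32} + 6 \sqrt{3} \operatorname{atan}{\left(\frac{\sqrt{3}}{6} \right)}.

Antiderivative: F(\theta) = - \theta^{3} \log{\left(\theta^{2} + 3 \right)} + \frac{2 \theta^{3}}{3} - \frac{5 \theta^{2} \log{\left(\theta^{2} + 3 \right)}}{8} + \frac{5 \theta^{2}}{8} - 6 \theta - \frac{15 \log{\left(\theta^{2} + 3 \right)}}{8} + 6 \sqrt{3} \operatorname{atan}{\left(\frac{\sqrt{3} \theta}{3} \right)}; value = - \frac{295}{96} - \frac{15 \log{\left(3 \right)}}{8} + \frac{61 \log{\left(\frac{13}{4} \right)}}{32} + 6 \sqrt{3} \operatorname{atan}{\left(\frac{\sqrt{3}}{6} \right)}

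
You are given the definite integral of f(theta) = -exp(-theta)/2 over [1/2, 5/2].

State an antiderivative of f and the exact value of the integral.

Antiderivative: F(theta) = exp(-theta)/2; value = -exp(-1/2)/2 + exp(-5/2)/2

Recover f(theta) by differentiating a candidate F(theta); any mismatch rules it out.
F(theta) = exp(-theta)/2 is an antiderivative of f.
Check: d/dtheta[exp(-theta)/2] = -exp(-theta)/2 = f(theta).
F(5/2) = exp(-5/2)/2; F(1/2) = exp(-1/2)/2.
Integral = F(5/2) - F(1/2) = -exp(-1/2)/2 + exp(-5/2)/2.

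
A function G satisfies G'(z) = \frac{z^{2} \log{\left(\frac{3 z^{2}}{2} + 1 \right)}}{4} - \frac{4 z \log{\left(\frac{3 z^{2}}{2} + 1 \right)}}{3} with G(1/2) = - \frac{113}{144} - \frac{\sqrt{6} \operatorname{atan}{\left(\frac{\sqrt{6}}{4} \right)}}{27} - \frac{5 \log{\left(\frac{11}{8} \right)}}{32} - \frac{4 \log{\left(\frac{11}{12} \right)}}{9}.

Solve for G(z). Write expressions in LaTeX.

Integrate term by term and add the pieces.
A general antiderivative is - \frac{z^{3}}{18} + \frac{2 z^{2}}{3} + \frac{z}{9} + \left(\frac{z^{3}}{12} - \frac{2 z^{2}}{3}\right) \log{\left(\frac{3 z^{2}}{2} + 1 \right)} - \frac{4 \log{\left(z^{2} + \frac{2}{3} \right)}}{9} - \frac{\sqrt{6} \operatorname{atan}{\left(\frac{\sqrt{6} z}{2} \right)}}{27} + C.
The condition gives C = - \frac{113}{144} - \frac{\sqrt{6} \operatorname{atan}{\left(\frac{\sqrt{6}}{4} \right)}}{27} - \frac{5 \log{\left(\frac{11}{8} \right)}}{32} - \frac{4 \log{\left(\frac{11}{12} \right)}}{9} - (- \frac{\sqrt{6} \operatorname{atan}{\left(\frac{\sqrt{6}}{4} \right)}}{27} - \frac{5 \log{\left(\frac{11}{8} \right)}}{32} - \frac{4 \log{\left(\frac{11}{12} \right)}}{9} + \frac{31}{144}) = -1.
So G(z) = \frac{z^{3} \log{\left(\frac{3 z^{2}}{2} + 1 \right)}}{12} - \frac{z^{3}}{18} - \frac{2 z^{2} \log{\left(\frac{3 z^{2}}{2} + 1 \right)}}{3} + \frac{2 z^{2}}{3} + \frac{z}{9} - \frac{4 \log{\left(z^{2} + \frac{2}{3} \right)}}{9} - \frac{\sqrt{6} \operatorname{atan}{\left(\frac{\sqrt{6} z}{2} \right)}}{27} - 1.
Check: d/dz[\frac{z^{3} \log{\left(\frac{3 z^{2}}{2} + 1 \right)}}{12} - \frac{z^{3}}{18} - \frac{2 z^{2} \log{\left(\frac{3 z^{2}}{2} + 1 \right)}}{3} + \frac{2 z^{2}}{3} + \frac{z}{9} - \frac{4 \log{\left(z^{2} + \frac{2}{3} \right)}}{9} - \frac{\sqrt{6} \operatorname{atan}{\left(\frac{\sqrt{6} z}{2} \right)}}{27} - 1] = \frac{z^{2} \log{\left(\frac{3 z^{2}}{2} + 1 \right)}}{4} - \frac{4 z \log{\left(\frac{3 z^{2}}{2} + 1 \right)}}{3} = G'(z).

G(z) = \frac{z^{3} \log{\left(\frac{3 z^{2}}{2} + 1 \right)}}{12} - \frac{z^{3}}{18} - \frac{2 z^{2} \log{\left(\frac{3 z^{2}}{2} + 1 \right)}}{3} + \frac{2 z^{2}}{3} + \frac{z}{9} - \frac{4 \log{\left(z^{2} + \frac{2}{3} \right)}}{9} - \frac{\sqrt{6} \operatorname{atan}{\left(\frac{\sqrt{6} z}{2} \right)}}{27} - 1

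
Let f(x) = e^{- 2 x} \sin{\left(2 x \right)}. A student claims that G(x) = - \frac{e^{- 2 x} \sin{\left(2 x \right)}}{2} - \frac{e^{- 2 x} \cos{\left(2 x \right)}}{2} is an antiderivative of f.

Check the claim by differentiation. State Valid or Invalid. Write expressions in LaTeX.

Invalid: d/dx[G] - f = e^{- 2 x} \sin{\left(2 x \right)}, which is not 0.

d/dx[G] = 2 e^{- 2 x} \sin{\left(2 x \right)}
d/dx[G] - f(x) = e^{- 2 x} \sin{\left(2 x \right)} != 0.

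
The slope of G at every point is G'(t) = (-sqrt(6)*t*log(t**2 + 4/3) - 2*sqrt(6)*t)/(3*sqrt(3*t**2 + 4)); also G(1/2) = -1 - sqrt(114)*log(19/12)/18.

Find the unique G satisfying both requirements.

Recognize the product-rule pattern: G'(t) = u'v + uv' with u = -2*sqrt(t**2/2 + 2/3)/3, v = log(t**2 + 4/3), so integration by parts undoes it.
A general antiderivative is -2*sqrt(t**2/2 + 2/3)*log(t**2 + 4/3)/3 + C.
The condition gives C = -1 - sqrt(114)*log(19/12)/18 - (-sqrt(114)*log(19/12)/18) = -1.
So G(t) = -2*sqrt(t**2/2 + 2/3)*log(t**2 + 4/3)/3 - 1.
Check: d/dt[-2*sqrt(t**2/2 + 2/3)*log(t**2 + 4/3)/3 - 1] = (-sqrt(6)*t*log(t**2 + 4/3) - 2*sqrt(6)*t)/(3*sqrt(3*t**2 + 4)) = G'(t).

G(t) = -2*sqrt(t**2/2 + 2/3)*log(t**2 + 4/3)/3 - 1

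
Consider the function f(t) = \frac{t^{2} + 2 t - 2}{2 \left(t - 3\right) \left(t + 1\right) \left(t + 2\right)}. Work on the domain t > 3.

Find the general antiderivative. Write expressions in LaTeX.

F(t) = \frac{13 \log{\left(t - 3 \right)} + 15 \log{\left(t + 1 \right)} - 8 \log{\left(t + 2 \right)}}{40} + C

Factor the denominator (2 \left(t - 3\right) \left(t + 1\right) \left(t + 2\right)) and decompose: f = - \frac{1}{5 \left(t + 2\right)} + \frac{3}{8 \left(t + 1\right)} + \frac{13}{40 \left(t - 3\right)}; each piece integrates to a log, atan, or power term.
Check: d/dt[\frac{13 \log{\left(t - 3 \right)} + 15 \log{\left(t + 1 \right)} - 8 \log{\left(t + 2 \right)}}{40}] = \frac{t^{2} + 2 t - 2}{2 t^{3} - 14 t - 12}, which equals f(t).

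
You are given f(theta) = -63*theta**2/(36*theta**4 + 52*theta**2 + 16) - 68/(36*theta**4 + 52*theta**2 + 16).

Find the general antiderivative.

F(theta) = atan(theta)/4 - 3*atan(3*theta/2) + C

The integrand splits into summands that can be handled one at a time.
Check: d/dtheta[atan(theta)/4 - 3*atan(3*theta/2)] = (-63*theta**2 - 68)/(36*theta**4 + 52*theta**2 + 16), which equals f(theta).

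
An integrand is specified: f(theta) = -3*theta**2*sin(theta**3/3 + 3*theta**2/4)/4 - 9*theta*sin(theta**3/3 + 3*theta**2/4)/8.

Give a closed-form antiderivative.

f matches the chain-rule pattern g'(h)*h' with inner function h(theta) = theta**3/3 + 3*theta**2/4; substituting u = h(theta) collapses the integral.
Check: d/dtheta[3*cos(theta**3/3 + 3*theta**2/4)/4] = -3*theta**2*sin(theta**3/3 + 3*theta**2/4)/4 - 9*theta*sin(theta**3/3 + 3*theta**2/4)/8 = f(theta).

An antiderivative is F(theta) = 3*cos(theta**3/3 + 3*theta**2/4)/4.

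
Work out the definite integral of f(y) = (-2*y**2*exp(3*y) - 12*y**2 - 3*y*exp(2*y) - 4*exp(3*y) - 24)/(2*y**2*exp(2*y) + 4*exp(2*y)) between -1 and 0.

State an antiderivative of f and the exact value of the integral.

Antiderivative: F(y) = -exp(y) - 3*log(y**2/2 + 1)/4 + 3*exp(-2*y); value = -3*exp(2) + 3*log(3/2)/4 + exp(-1) + 2

Whatever form F(y) takes, F'(y) = f(y) is non-negotiable.
F(y) = -exp(y) - 3*log(y**2/2 + 1)/4 + 3*exp(-2*y) is an antiderivative of f.
Check: d/dy[-exp(y) - 3*log(y**2/2 + 1)/4 + 3*exp(-2*y)] = (-2*y**2*exp(3*y) - 12*y**2 - 3*y*exp(2*y) - 4*exp(3*y) - 24)/(2*y**2*exp(2*y) + 4*exp(2*y)) = f(y).
F(0) = 2; F(-1) = -exp(-1) - 3*log(3/2)/4 + 3*exp(2).
Integral = F(0) - F(-1) = -3*exp(2) + 3*log(3/2)/4 + exp(-1) + 2.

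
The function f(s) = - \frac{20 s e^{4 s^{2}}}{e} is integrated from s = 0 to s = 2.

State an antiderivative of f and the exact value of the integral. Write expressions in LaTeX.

The substitution u = 4 s^{2} - 1 works: f is exactly (dF/du)*(du/ds) for that inner function.
F(s) = - \frac{5 e^{4 s^{2} - 1}}{2} is an antiderivative of f.
Check: d/ds[- \frac{5 e^{4 s^{2} - 1}}{2}] = - \frac{20 s e^{4 s^{2}}}{e} = f(s).
F(2) = - \frac{5 e^{15}}{2}; F(0) = - \frac{5}{2 e}.
Integral = F(2) - F(0) = - \frac{5 e^{15}}{2} + \frac{5}{2 e}.

Antiderivative: F(s) = - \frac{5 e^{4 s^{2} - 1}}{2}; value = - \frac{5 e^{15}}{2} + \frac{5}{2 e}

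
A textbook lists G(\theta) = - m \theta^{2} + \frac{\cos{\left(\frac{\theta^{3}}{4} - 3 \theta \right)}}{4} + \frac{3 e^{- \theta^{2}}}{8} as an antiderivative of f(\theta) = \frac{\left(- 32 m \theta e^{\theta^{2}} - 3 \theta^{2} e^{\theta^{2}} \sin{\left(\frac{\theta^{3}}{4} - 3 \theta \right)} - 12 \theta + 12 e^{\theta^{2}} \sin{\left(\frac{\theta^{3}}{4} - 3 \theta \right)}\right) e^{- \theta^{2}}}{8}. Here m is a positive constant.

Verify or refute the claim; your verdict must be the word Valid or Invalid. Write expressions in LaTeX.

d/d\theta[G] = \frac{\left(- 32 m \theta e^{\theta^{2}} - 3 \theta^{2} e^{\theta^{2}} \sin{\left(\frac{\theta^{3}}{4} - 3 \theta \right)} - 12 \theta + 12 e^{\theta^{2}} \sin{\left(\frac{\theta^{3}}{4} - 3 \theta \right)}\right) e^{- \theta^{2}}}{16}
d/d\theta[G] - f(\theta) = \frac{\left(32 m \theta e^{\theta^{2}} + 3 \theta^{2} e^{\theta^{2}} \sin{\left(\frac{\theta^{3}}{4} - 3 \theta \right)} + 12 \theta - 12 e^{\theta^{2}} \sin{\left(\frac{\theta^{3}}{4} - 3 \theta \right)}\right) e^{- \theta^{2}}}{16} != 0.

Invalid: d/d\theta[G] - f = \frac{\left(32 m \theta e^{\theta^{2}} + 3 \theta^{2} e^{\theta^{2}} \sin{\left(\frac{\theta^{3}}{4} - 3 \theta \right)} + 12 \theta - 12 e^{\theta^{2}} \sin{\left(\frac{\theta^{3}}{4} - 3 \theta \right)}\right) e^{- \theta^{2}}}{16}, which is not 0.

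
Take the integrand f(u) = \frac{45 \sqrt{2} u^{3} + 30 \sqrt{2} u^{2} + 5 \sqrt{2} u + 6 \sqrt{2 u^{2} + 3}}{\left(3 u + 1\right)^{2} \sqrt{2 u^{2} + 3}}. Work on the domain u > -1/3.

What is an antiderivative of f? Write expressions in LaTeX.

For F(u) to be correct the identity F'(u) - f(u) = 0 must hold.
Check: d/du[\frac{15 u \sqrt{2 u^{2} + 3} + 5 \sqrt{2 u^{2} + 3} - 2 \sqrt{2}}{3 \sqrt{2} u + \sqrt{2}}] = \frac{45 \sqrt{2} u^{3} + 30 \sqrt{2} u^{2} + 5 \sqrt{2} u + 6 \sqrt{2 u^{2} + 3}}{9 u^{2} \sqrt{2 u^{2} + 3} + 6 u \sqrt{2 u^{2} + 3} + \sqrt{2 u^{2} + 3}}, which equals f(u).

An antiderivative is F(u) = \frac{15 u \sqrt{2 u^{2} + 3} + 5 \sqrt{2 u^{2} + 3} - 2 \sqrt{2}}{3 \sqrt{2} u + \sqrt{2}}.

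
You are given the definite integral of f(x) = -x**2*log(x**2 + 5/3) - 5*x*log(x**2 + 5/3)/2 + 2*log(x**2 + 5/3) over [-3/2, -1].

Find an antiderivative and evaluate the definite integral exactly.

The integrand splits into summands that can be handled one at a time.
F(x) = (24*x**3 + 135*x**2 + 9*x*(-4*x**2 - 15*x + 24)*log(x**2 + 5/3) - 552*x - 225*log(x**2 + 5/3) + 184*sqrt(15)*atan(sqrt(15)*x/5))/108 is an antiderivative of f.
Check: d/dx[(24*x**3 + 135*x**2 + 9*x*(-4*x**2 - 15*x + 24)*log(x**2 + 5/3) - 552*x - 225*log(x**2 + 5/3) + 184*sqrt(15)*atan(sqrt(15)*x/5))/108] = -x**2*log(x**2 + 5/3) - 5*x*log(x**2 + 5/3)/2 + 2*log(x**2 + 5/3) = f(x).
F(-1) = -5*log(8/3) - 46*sqrt(15)*atan(sqrt(15)/5)/27 + 221/36; F(-3/2) = -325*log(47/12)/48 - 46*sqrt(15)*atan(3*sqrt(15)/10)/27 + 467/48.
Integral = F(-1) - F(-3/2) = -5*log(8/3) - 46*sqrt(15)*atan(sqrt(15)/5)/27 - 517/144 + 46*sqrt(15)*atan(3*sqrt(15)/10)/27 + 325*log(47/12)/48.

Antiderivative: F(x) = (24*x**3 + 135*x**2 + 9*x*(-4*x**2 - 15*x + 24)*log(x**2 + 5/3) - 552*x - 225*log(x**2 + 5/3) + 184*sqrt(15)*atan(sqrt(15)*x/5))/108; value = -5*log(8/3) - 46*sqrt(15)*atan(sqrt(15)/5)/27 - 517/144 + 46*sqrt(15)*atan(3*sqrt(15)/10)/27 + 325*log(47/12)/48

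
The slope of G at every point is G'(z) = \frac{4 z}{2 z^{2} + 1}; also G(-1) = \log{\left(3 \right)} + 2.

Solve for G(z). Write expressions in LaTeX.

G(z) = \log{\left(2 z^{2} + 1 \right)} + 2

G'(z) matches the chain-rule pattern g'(h)*h' with inner function h(z) = 2 z^{2} + 1; substituting u = h(z) collapses the integral.
A general antiderivative is \log{\left(2 z^{2} + 1 \right)} + C.
The condition gives C = \log{\left(3 \right)} + 2 - (\log{\left(3 \right)}) = 2.
So G(z) = \log{\left(2 z^{2} + 1 \right)} + 2.
Check: d/dz[\log{\left(2 z^{2} + 1 \right)} + 2] = \frac{4 z}{2 z^{2} + 1} = G'(z).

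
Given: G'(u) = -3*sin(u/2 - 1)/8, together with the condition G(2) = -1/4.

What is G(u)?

Whatever form G(u) takes, its d/du must return the stated G'(u).
A general antiderivative is 3*cos(u/2 - 1)/4 + C.
The condition gives C = -1/4 - (3/4) = -1.
So G(u) = (3*cos(u/2 - 1) - 4)/4.
Check: d/du[(3*cos(u/2 - 1) - 4)/4] = -3*sin(u/2 - 1)/8 = G'(u).

G(u) = (3*cos(u/2 - 1) - 4)/4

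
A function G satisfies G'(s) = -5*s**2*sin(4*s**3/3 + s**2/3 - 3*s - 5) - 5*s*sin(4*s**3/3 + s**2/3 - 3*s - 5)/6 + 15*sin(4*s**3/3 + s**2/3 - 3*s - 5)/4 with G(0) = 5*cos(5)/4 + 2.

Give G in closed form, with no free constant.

The substitution u = 4*s**3/3 + s**2/3 - 3*s - 5 works: G'(s) is exactly (dG/du)*(du/ds) for that inner function.
A general antiderivative is 5*cos(4*s**3/3 + s**2/3 - 3*s - 5)/4 + C.
The condition gives C = 5*cos(5)/4 + 2 - (5*cos(5)/4) = 2.
So G(s) = 5*cos(4*s**3/3 + s**2/3 - 3*s - 5)/4 + 2.
Check: d/ds[5*cos(4*s**3/3 + s**2/3 - 3*s - 5)/4 + 2] = -5*s**2*sin(4*s**3/3 + s**2/3 - 3*s - 5) - 5*s*sin(4*s**3/3 + s**2/3 - 3*s - 5)/6 + 15*sin(4*s**3/3 + s**2/3 - 3*s - 5)/4 = G'(s).

G(s) = 5*cos(4*s**3/3 + s**2/3 - 3*s - 5)/4 + 2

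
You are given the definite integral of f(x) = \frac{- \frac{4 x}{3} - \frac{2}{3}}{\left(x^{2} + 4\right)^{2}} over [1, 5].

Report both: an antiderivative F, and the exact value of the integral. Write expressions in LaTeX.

Antiderivative: F(x) = - \frac{x^{2} \operatorname{atan}{\left(\frac{x}{2} \right)} + 2 x + 4 \operatorname{atan}{\left(\frac{x}{2} \right)} - 16}{24 \left(x^{2} + 4\right)}; value = - \frac{47}{435} - \frac{\operatorname{atan}{\left(\frac{5}{2} \right)}}{24} + \frac{\operatorname{atan}{\left(\frac{1}{2} \right)}}{24}

For F(x) to be correct the identity F'(x) - f(x) = 0 must hold.
F(x) = - \frac{x^{2} \operatorname{atan}{\left(\frac{x}{2} \right)} + 2 x + 4 \operatorname{atan}{\left(\frac{x}{2} \right)} - 16}{24 \left(x^{2} + 4\right)} is an antiderivative of f.
Check: d/dx[- \frac{x^{2} \operatorname{atan}{\left(\frac{x}{2} \right)} + 2 x + 4 \operatorname{atan}{\left(\frac{x}{2} \right)} - 16}{24 \left(x^{2} + 4\right)}] = \frac{- 4 x - 2}{3 x^{4} + 24 x^{2} + 48}, which equals f(x).
F(5) = \frac{1}{116} - \frac{\operatorname{atan}{\left(\frac{5}{2} \right)}}{24}; F(1) = \frac{7}{60} - \frac{\operatorname{atan}{\left(\frac{1}{2} \right)}}{24}.
Integral = F(5) - F(1) = - \frac{47}{435} - \frac{\operatorname{atan}{\left(\frac{5}{2} \right)}}{24} + \frac{\operatorname{atan}{\left(\frac{1}{2} \right)}}{24}.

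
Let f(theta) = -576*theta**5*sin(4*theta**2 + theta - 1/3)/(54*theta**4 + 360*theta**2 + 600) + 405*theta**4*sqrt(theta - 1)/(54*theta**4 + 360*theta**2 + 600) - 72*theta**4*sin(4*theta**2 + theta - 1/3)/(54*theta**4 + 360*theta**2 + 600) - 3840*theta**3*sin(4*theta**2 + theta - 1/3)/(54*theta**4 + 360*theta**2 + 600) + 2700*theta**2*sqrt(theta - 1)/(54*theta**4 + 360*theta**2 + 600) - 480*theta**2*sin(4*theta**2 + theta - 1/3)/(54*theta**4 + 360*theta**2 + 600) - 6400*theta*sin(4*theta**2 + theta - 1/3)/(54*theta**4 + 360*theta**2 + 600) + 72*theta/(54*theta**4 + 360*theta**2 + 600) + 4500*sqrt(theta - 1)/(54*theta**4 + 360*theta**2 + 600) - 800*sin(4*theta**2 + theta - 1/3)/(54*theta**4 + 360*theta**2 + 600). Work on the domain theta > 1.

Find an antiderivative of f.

Integrate term by term and add the pieces.
Check: d/dtheta[5*theta*sqrt(theta - 1) - 5*sqrt(theta - 1) + 4*cos(4*theta**2 + theta - 1/3)/3 - 1/(3*theta**2/2 + 5)] = (-576*theta**5*sqrt(theta - 1)*sin(4*theta**2 + theta - 1/3) + 405*theta**5 - 72*theta**4*sqrt(theta - 1)*sin(4*theta**2 + theta - 1/3) - 405*theta**4 - 3840*theta**3*sqrt(theta - 1)*sin(4*theta**2 + theta - 1/3) + 2700*theta**3 - 480*theta**2*sqrt(theta - 1)*sin(4*theta**2 + theta - 1/3) - 2700*theta**2 - 6400*theta*sqrt(theta - 1)*sin(4*theta**2 + theta - 1/3) + 72*theta*sqrt(theta - 1) + 4500*theta - 800*sqrt(theta - 1)*sin(4*theta**2 + theta - 1/3) - 4500)/(54*theta**4*sqrt(theta - 1) + 360*theta**2*sqrt(theta - 1) + 600*sqrt(theta - 1)), which equals f(theta).

An antiderivative is F(theta) = 5*theta*sqrt(theta - 1) - 5*sqrt(theta - 1) + 4*cos(4*theta**2 + theta - 1/3)/3 - 1/(3*theta**2/2 + 5).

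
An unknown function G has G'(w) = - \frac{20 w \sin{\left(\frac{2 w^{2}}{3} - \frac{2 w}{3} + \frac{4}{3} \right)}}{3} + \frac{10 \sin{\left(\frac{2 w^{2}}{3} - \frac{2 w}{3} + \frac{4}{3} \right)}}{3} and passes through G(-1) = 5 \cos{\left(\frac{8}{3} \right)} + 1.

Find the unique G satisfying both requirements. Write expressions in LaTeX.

G'(w) matches the chain-rule pattern g'(h)*h' with inner function h(w) = \frac{2 w^{2}}{3} - \frac{2 w}{3} + \frac{4}{3}; substituting u = h(w) collapses the integral.
A general antiderivative is 5 \cos{\left(\frac{2 w^{2}}{3} - \frac{2 w}{3} + \frac{4}{3} \right)} + C.
The condition gives C = 5 \cos{\left(\frac{8}{3} \right)} + 1 - (5 \cos{\left(\frac{8}{3} \right)}) = 1.
So G(w) = 5 \cos{\left(\frac{2 w^{2}}{3} - \frac{2 w}{3} + \frac{4}{3} \right)} + 1.
Check: d/dw[5 \cos{\left(\frac{2 w^{2}}{3} - \frac{2 w}{3} + \frac{4}{3} \right)} + 1] = - \frac{20 w \sin{\left(\frac{2 w^{2}}{3} - \frac{2 w}{3} + \frac{4}{3} \right)}}{3} + \frac{10 \sin{\left(\frac{2 w^{2}}{3} - \frac{2 w}{3} + \frac{4}{3} \right)}}{3} = G'(w).

G(w) = 5 \cos{\left(\frac{2 w^{2}}{3} - \frac{2 w}{3} + \frac{4}{3} \right)} + 1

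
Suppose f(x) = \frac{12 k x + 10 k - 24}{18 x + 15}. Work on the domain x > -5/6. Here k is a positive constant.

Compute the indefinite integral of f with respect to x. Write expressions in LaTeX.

Whatever form F(x) takes, F'(x) = f(x) is non-negotiable.
Check: d/dx[\frac{2 k x}{3} - \frac{4 \log{\left(3 x + \frac{5}{2} \right)}}{3}] = \frac{12 k x + 10 k - 24}{18 x + 15} = f(x).

F(x) = \frac{2 k x}{3} - \frac{4 \log{\left(3 x + \frac{5}{2} \right)}}{3} + C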